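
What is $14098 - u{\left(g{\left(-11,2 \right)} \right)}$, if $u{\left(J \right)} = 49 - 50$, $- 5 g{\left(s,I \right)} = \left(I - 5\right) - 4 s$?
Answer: $14099$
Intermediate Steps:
$g{\left(s,I \right)} = 1 - \frac{I}{5} + \frac{4 s}{5}$ ($g{\left(s,I \right)} = - \frac{\left(I - 5\right) - 4 s}{5} = - \frac{\left(-5 + I\right) - 4 s}{5} = - \frac{-5 + I - 4 s}{5} = 1 - \frac{I}{5} + \frac{4 s}{5}$)
$u{\left(J \right)} = -1$ ($u{\left(J \right)} = 49 - 50 = -1$)
$14098 - u{\left(g{\left(-11,2 \right)} \right)} = 14098 - -1 = 14098 + 1 = 14099$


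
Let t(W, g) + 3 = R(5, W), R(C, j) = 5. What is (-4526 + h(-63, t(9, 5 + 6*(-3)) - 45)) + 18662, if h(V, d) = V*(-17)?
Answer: 15207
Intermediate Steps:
t(W, g) = 2 (t(W, g) = -3 + 5 = 2)
h(V, d) = -17*V
(-4526 + h(-63, t(9, 5 + 6*(-3)) - 45)) + 18662 = (-4526 - 17*(-63)) + 18662 = (-4526 + 1071) + 18662 = -3455 + 18662 = 15207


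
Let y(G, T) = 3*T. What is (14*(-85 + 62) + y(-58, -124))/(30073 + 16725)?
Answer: -347/23399 ≈ -0.014830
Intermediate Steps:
(14*(-85 + 62) + y(-58, -124))/(30073 + 16725) = (14*(-85 + 62) + 3*(-124))/(30073 + 16725) = (14*(-23) - 372)/46798 = (-322 - 372)*(1/46798) = -694*1/46798 = -347/23399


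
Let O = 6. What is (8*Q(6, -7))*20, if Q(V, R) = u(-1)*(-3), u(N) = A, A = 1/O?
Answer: -80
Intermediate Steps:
A = ⅙ (A = 1/6 = ⅙ ≈ 0.16667)
u(N) = ⅙
Q(V, R) = -½ (Q(V, R) = (⅙)*(-3) = -½)
(8*Q(6, -7))*20 = (8*(-½))*20 = -4*20 = -80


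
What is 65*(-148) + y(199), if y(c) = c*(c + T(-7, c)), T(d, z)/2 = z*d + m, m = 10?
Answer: -520453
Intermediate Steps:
T(d, z) = 20 + 2*d*z (T(d, z) = 2*(z*d + 10) = 2*(d*z + 10) = 2*(10 + d*z) = 20 + 2*d*z)
y(c) = c*(20 - 13*c) (y(c) = c*(c + (20 + 2*(-7)*c)) = c*(c + (20 - 14*c)) = c*(20 - 13*c))
65*(-148) + y(199) = 65*(-148) + 199*(20 - 13*199) = -9620 + 199*(20 - 2587) = -9620 + 199*(-2567) = -9620 - 510833 = -520453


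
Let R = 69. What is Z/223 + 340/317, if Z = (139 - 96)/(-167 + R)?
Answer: 7416729/6927718 ≈ 1.0706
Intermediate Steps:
Z = -43/98 (Z = (139 - 96)/(-167 + 69) = 43/(-98) = 43*(-1/98) = -43/98 ≈ -0.43878)
Z/223 + 340/317 = -43/98/223 + 340/317 = -43/98*1/223 + 340*(1/317) = -43/21854 + 340/317 = 7416729/6927718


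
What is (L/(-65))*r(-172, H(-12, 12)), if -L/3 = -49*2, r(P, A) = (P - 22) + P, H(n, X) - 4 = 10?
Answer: 107604/65 ≈ 1655.4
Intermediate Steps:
H(n, X) = 14 (H(n, X) = 4 + 10 = 14)
r(P, A) = -22 + 2*P (r(P, A) = (-22 + P) + P = -22 + 2*P)
L = 294 (L = -(-147)*2 = -3*(-98) = 294)
(L/(-65))*r(-172, H(-12, 12)) = (294/(-65))*(-22 + 2*(-172)) = (294*(-1/65))*(-22 - 344) = -294/65*(-366) = 107604/65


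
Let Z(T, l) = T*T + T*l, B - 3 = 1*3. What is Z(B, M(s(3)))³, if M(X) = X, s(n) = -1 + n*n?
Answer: 592704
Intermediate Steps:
s(n) = -1 + n²
B = 6 (B = 3 + 1*3 = 3 + 3 = 6)
Z(T, l) = T² + T*l
Z(B, M(s(3)))³ = (6*(6 + (-1 + 3²)))³ = (6*(6 + (-1 + 9)))³ = (6*(6 + 8))³ = (6*14)³ = 84³ = 592704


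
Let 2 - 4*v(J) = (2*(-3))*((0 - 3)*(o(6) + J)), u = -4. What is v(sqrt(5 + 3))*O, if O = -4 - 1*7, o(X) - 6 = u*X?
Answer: -1793/2 + 99*sqrt(2) ≈ -756.49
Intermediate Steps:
o(X) = 6 - 4*X
v(J) = 163/2 - 9*J/2 (v(J) = 1/2 - 2*(-3)*(0 - 3)*((6 - 4*6) + J)/4 = 1/2 - (-3)*(-3*((6 - 24) + J))/2 = 1/2 - (-3)*(-3*(-18 + J))/2 = 1/2 - (-3)*(54 - 3*J)/2 = 1/2 - (-324 + 18*J)/4 = 1/2 + (81 - 9*J/2) = 163/2 - 9*J/2)
O = -11 (O = -4 - 7 = -11)
v(sqrt(5 + 3))*O = (163/2 - 9*sqrt(5 + 3)/2)*(-11) = (163/2 - 9*sqrt(2))*(-11) = -1793/2 + 99*sqrt(2)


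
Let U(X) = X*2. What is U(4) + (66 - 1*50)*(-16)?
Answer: -248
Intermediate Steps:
U(X) = 2*X
U(4) + (66 - 1*50)*(-16) = 2*4 + (66 - 1*50)*(-16) = 8 + (66 - 50)*(-16) = 8 + 16*(-16) = 8 - 256 = -248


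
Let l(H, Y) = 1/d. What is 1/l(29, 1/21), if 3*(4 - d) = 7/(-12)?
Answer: 151/36 ≈ 4.1944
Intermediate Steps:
d = 151/36 (d = 4 - 7/(3*(-12)) = 4 - 7*(-1)/(3*12) = 4 - ⅓*(-7/12) = 4 + 7/36 = 151/36 ≈ 4.1944)
l(H, Y) = 36/151 (l(H, Y) = 1/(151/36) = 36/151)
1/l(29, 1/21) = 1/(36/151) = 151/36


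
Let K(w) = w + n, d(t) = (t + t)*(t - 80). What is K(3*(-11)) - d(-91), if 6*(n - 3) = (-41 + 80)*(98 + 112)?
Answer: -29787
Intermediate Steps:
d(t) = 2*t*(-80 + t) (d(t) = (2*t)*(-80 + t) = 2*t*(-80 + t))
n = 1368 (n = 3 + ((-41 + 80)*(98 + 112))/6 = 3 + (39*210)/6 = 3 + (⅙)*8190 = 3 + 1365 = 1368)
K(w) = 1368 + w (K(w) = w + 1368 = 1368 + w)
K(3*(-11)) - d(-91) = (1368 + 3*(-11)) - 2*(-91)*(-80 - 91) = (1368 - 33) - 2*(-91)*(-171) = 1335 - 1*31122 = 1335 - 31122 = -29787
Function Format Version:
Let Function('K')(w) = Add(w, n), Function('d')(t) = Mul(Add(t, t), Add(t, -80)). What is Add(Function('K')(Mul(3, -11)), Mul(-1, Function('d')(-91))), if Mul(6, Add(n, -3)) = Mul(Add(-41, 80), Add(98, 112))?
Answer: -29787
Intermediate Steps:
Function('d')(t) = Mul(2, t, Add(-80, t)) (Function('d')(t) = Mul(Mul(2, t), Add(-80, t)) = Mul(2, t, Add(-80, t)))
n = 1368 (n = Add(3, Mul(Rational(1, 6), Mul(Add(-41, 80), Add(98, 112)))) = Add(3, Mul(Rational(1, 6), Mul(39, 210))) = Add(3, Mul(Rational(1, 6), 8190)) = Add(3, 1365) = 1368)
Function('K')(w) = Add(1368, w) (Function('K')(w) = Add(w, 1368) = Add(1368, w))
Add(Function('K')(Mul(3, -11)), Mul(-1, Function('d')(-91))) = Add(Add(1368, Mul(3, -11)), Mul(-1, Mul(2, -91, Add(-80, -91)))) = Add(Add(1368, -33), Mul(-1, Mul(2, -91, -171))) = Add(1335, Mul(-1, 31122)) = Add(1335, -31122) = -29787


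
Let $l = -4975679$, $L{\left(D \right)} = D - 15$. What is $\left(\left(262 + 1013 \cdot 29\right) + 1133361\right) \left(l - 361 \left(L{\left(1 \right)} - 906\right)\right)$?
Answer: $-5400459117000$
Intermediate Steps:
$L{\left(D \right)} = -15 + D$
$\left(\left(262 + 1013 \cdot 29\right) + 1133361\right) \left(l - 361 \left(L{\left(1 \right)} - 906\right)\right) = \left(\left(262 + 1013 \cdot 29\right) + 1133361\right) \left(-4975679 - 361 \left(\left(-15 + 1\right) - 906\right)\right) = \left(\left(262 + 29377\right) + 1133361\right) \left(-4975679 - 361 \left(-14 - 906\right)\right) = \left(29639 + 1133361\right) \left(-4975679 - -332120\right) = 1163000 \left(-4975679 + 332120\right) = 1163000 \left(-4643559\right) = -5400459117000$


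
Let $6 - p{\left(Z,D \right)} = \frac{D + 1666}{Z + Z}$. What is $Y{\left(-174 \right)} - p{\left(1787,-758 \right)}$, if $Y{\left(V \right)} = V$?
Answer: $- \frac{321206}{1787} \approx -179.75$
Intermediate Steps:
$p{\left(Z,D \right)} = 6 - \frac{1666 + D}{2 Z}$ ($p{\left(Z,D \right)} = 6 - \frac{D + 1666}{Z + Z} = 6 - \frac{1666 + D}{2 Z}$)
$Y{\left(-174 \right)} - p{\left(1787,-758 \right)} = -174 - \frac{-1666 - -758 + 12 \cdot 1787}{2 \cdot 1787} = -174 - \frac{1}{2} \cdot \frac{1}{1787} \left(-1666 + 758 + 21444\right) = -174 - \frac{1}{2} \cdot \frac{1}{1787} \cdot 20536 = -174 - \frac{10268}{1787} = - \frac{321206}{1787}$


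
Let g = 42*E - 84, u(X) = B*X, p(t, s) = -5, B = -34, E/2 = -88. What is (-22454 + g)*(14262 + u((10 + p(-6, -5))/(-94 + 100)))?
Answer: -1278040930/3 ≈ -4.2601e+8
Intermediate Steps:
E = -176 (E = 2*(-88) = -176)
u(X) = -34*X
g = -7476 (g = 42*(-176) - 84 = -7392 - 84 = -7476)
(-22454 + g)*(14262 + u((10 + p(-6, -5))/(-94 + 100))) = (-22454 - 7476)*(14262 - 34*(10 - 5)/(-94 + 100)) = -29930*(14262 - 170/6) = -29930*(14262 - 34*⅚) = -29930*(14262 - 85/3) = -29930*42701/3 = -1278040930/3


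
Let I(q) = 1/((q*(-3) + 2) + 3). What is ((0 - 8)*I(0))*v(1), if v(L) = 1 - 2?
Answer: 8/5 ≈ 1.6000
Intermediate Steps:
I(q) = 1/(5 - 3*q) (I(q) = 1/((-3*q + 2) + 3) = 1/((2 - 3*q) + 3) = 1/(5 - 3*q))
v(L) = -1
((0 - 8)*I(0))*v(1) = ((0 - 8)*(-1/(-5 + 3*0)))*(-1) = -(-8)/(-5 + 0)*(-1) = -(-8)/(-5)*(-1) = -(-8)*(-1)/5*(-1) = -8*⅕*(-1) = -8/5*(-1) = 8/5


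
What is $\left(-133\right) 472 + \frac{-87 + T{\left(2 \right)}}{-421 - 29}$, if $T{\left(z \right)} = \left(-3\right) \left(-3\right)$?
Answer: $- \frac{4708187}{75} \approx -62776.0$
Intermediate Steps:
$T{\left(z \right)} = 9$
$\left(-133\right) 472 + \frac{-87 + T{\left(2 \right)}}{-421 - 29} = \left(-133\right) 472 + \frac{-87 + 9}{-421 - 29} = -62776 - \frac{78}{-450} = -62776 - - \frac{13}{75} = -62776 + \frac{13}{75} = - \frac{4708187}{75}$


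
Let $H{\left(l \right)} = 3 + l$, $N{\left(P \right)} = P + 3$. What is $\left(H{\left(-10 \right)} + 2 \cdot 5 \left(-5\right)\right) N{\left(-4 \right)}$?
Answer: $57$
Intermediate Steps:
$N{\left(P \right)} = 3 + P$
$\left(H{\left(-10 \right)} + 2 \cdot 5 \left(-5\right)\right) N{\left(-4 \right)} = \left(\left(3 - 10\right) + 2 \cdot 5 \left(-5\right)\right) \left(3 - 4\right) = \left(-7 + 10 \left(-5\right)\right) \left(-1\right) = \left(-7 - 50\right) \left(-1\right) = \left(-57\right) \left(-1\right) = 57$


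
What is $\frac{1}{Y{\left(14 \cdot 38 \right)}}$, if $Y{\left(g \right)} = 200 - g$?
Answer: $- \frac{1}{332} \approx -0.003012$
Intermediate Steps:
$\frac{1}{Y{\left(14 \cdot 38 \right)}} = \frac{1}{200 - 14 \cdot 38} = \frac{1}{200 - 532} = \frac{1}{-332} = - \frac{1}{332}$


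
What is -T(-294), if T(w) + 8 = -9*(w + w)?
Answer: -5284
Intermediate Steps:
T(w) = -8 - 18*w (T(w) = -8 - 9*(w + w) = -8 - 18*w)
-T(-294) = -(-8 - 18*(-294)) = -(-8 + 5292) = -1*5284 = -5284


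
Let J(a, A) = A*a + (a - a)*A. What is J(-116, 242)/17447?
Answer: -28072/17447 ≈ -1.6090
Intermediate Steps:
J(a, A) = A*a (J(a, A) = A*a + 0*A = A*a + 0 = A*a)
J(-116, 242)/17447 = (242*(-116))/17447 = -28072*1/17447 = -28072/17447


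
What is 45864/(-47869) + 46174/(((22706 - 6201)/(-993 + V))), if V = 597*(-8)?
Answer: -12751996180734/790077845 ≈ -16140.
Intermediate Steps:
V = -4776
45864/(-47869) + 46174/(((22706 - 6201)/(-993 + V))) = 45864/(-47869) + 46174/(((22706 - 6201)/(-993 - 4776))) = 45864*(-1/47869) + 46174/((16505/(-5769))) = -45864/47869 + 46174/((16505*(-1/5769))) = -45864/47869 + 46174/(-16505/5769) = -45864/47869 + 46174*(-5769/16505) = -45864/47869 - 266377806/16505 = -12751996180734/790077845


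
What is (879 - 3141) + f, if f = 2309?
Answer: 47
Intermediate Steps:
(879 - 3141) + f = (879 - 3141) + 2309 = -2262 + 2309 = 47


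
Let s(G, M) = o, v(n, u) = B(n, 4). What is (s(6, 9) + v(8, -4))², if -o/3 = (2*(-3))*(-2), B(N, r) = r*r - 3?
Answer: 529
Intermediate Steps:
B(N, r) = -3 + r² (B(N, r) = r² - 3 = -3 + r²)
v(n, u) = 13 (v(n, u) = -3 + 4² = -3 + 16 = 13)
o = -36 (o = -3*2*(-3)*(-2) = -(-18)*(-2) = -3*12 = -36)
s(G, M) = -36
(s(6, 9) + v(8, -4))² = (-36 + 13)² = (-23)² = 529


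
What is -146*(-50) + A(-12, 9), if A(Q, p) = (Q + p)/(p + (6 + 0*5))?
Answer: 36499/5 ≈ 7299.8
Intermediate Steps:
A(Q, p) = (Q + p)/(6 + p) (A(Q, p) = (Q + p)/(p + (6 + 0)) = (Q + p)/(p + 6) = (Q + p)/(6 + p))
-146*(-50) + A(-12, 9) = -146*(-50) + (-12 + 9)/(6 + 9) = 7300 - 3/15 = 7300 + (1/15)*(-3) = 7300 - 1/5 = 36499/5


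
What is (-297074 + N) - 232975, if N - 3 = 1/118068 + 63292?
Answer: -55108711271/118068 ≈ -4.6675e+5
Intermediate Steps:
N = 7473114061/118068 (N = 3 + (1/118068 + 63292) = 3 + 7472759857/118068 = 7473114061/118068 ≈ 63295.)
(-297074 + N) - 232975 = (-297074 + 7473114061/118068) - 232975 = -27601818971/118068 - 232975 = -55108711271/118068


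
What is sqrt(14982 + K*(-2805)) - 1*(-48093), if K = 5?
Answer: 48093 + sqrt(957) ≈ 48124.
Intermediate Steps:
sqrt(14982 + K*(-2805)) - 1*(-48093) = sqrt(14982 + 5*(-2805)) - 1*(-48093) = sqrt(14982 - 14025) + 48093 = sqrt(957) + 48093 = 48093 + sqrt(957)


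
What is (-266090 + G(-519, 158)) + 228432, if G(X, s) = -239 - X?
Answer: -37378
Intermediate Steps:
(-266090 + G(-519, 158)) + 228432 = (-266090 + (-239 - 1*(-519))) + 228432 = (-266090 + (-239 + 519)) + 228432 = (-266090 + 280) + 228432 = -265810 + 228432 = -37378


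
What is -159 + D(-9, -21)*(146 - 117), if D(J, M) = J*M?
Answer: 5322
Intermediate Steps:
-159 + D(-9, -21)*(146 - 117) = -159 + (-9*(-21))*(146 - 117) = -159 + 189*29 = -159 + 5481 = 5322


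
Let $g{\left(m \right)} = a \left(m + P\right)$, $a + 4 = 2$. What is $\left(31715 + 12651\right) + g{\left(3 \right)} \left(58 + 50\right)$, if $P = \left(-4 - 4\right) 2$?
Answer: $47174$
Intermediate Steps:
$a = -2$ ($a = -4 + 2 = -2$)
$P = -16$ ($P = \left(-8\right) 2 = -16$)
$g{\left(m \right)} = 32 - 2 m$ ($g{\left(m \right)} = - 2 \left(m - 16\right) = - 2 \left(-16 + m\right) = 32 - 2 m$)
$\left(31715 + 12651\right) + g{\left(3 \right)} \left(58 + 50\right) = \left(31715 + 12651\right) + \left(32 - 6\right) \left(58 + 50\right) = 44366 + \left(32 - 6\right) 108 = 44366 + 26 \cdot 108 = 44366 + 2808 = 47174$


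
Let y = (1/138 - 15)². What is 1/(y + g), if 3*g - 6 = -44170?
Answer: -19044/276072311 ≈ -6.8982e-5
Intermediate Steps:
y = 4280761/19044 (y = (1/138 - 15)² = (-2069/138)² = 4280761/19044 ≈ 224.78)
g = -44164/3 (g = 2 + (⅓)*(-44170) = 2 - 44170/3 = -44164/3 ≈ -14721.)
1/(y + g) = 1/(4280761/19044 - 44164/3) = 1/(-276072311/19044) = -19044/276072311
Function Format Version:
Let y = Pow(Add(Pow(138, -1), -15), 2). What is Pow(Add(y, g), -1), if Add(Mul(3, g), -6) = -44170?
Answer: Rational(-19044, 276072311) ≈ -6.8982e-5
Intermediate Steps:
y = Rational(4280761, 19044) (y = Pow(Add(Rational(1, 138), -15), 2) = Pow(Rational(-2069, 138), 2) = Rational(4280761, 19044) ≈ 224.78)
g = Rational(-44164, 3) (g = Add(2, Mul(Rational(1, 3), -44170)) = Add(2, Rational(-44170, 3)) = Rational(-44164, 3) ≈ -14721.)
Pow(Add(y, g), -1) = Pow(Add(Rational(4280761, 19044), Rational(-44164, 3)), -1) = Pow(Rational(-276072311, 19044), -1) = Rational(-19044, 276072311)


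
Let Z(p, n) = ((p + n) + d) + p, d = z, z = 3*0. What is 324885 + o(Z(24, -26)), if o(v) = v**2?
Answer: 325369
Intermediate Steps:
z = 0
d = 0
Z(p, n) = n + 2*p (Z(p, n) = ((p + n) + 0) + p = ((n + p) + 0) + p = (n + p) + p = n + 2*p)
324885 + o(Z(24, -26)) = 324885 + (-26 + 2*24)**2 = 324885 + (-26 + 48)**2 = 324885 + 22**2 = 324885 + 484 = 325369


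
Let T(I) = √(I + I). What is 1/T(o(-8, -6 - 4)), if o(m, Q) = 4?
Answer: √2/4 ≈ 0.35355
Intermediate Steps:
T(I) = √2*√I (T(I) = √(2*I) = √2*√I)
1/T(o(-8, -6 - 4)) = 1/(√2*√4) = 1/(√2*2) = 1/(2*√2) = √2/4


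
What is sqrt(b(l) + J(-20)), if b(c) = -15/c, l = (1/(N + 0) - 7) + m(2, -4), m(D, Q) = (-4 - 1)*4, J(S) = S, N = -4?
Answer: 2*I*sqrt(57770)/109 ≈ 4.4102*I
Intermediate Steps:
m(D, Q) = -20 (m(D, Q) = -5*4 = -20)
l = -109/4 (l = (1/(-4 + 0) - 7) - 20 = (1/(-4) - 7) - 20 = (-1/4 - 7) - 20 = -29/4 - 20 = -109/4 ≈ -27.250)
sqrt(b(l) + J(-20)) = sqrt(-15/(-109/4) - 20) = sqrt(-15*(-4/109) - 20) = sqrt(60/109 - 20) = sqrt(-2120/109) = 2*I*sqrt(57770)/109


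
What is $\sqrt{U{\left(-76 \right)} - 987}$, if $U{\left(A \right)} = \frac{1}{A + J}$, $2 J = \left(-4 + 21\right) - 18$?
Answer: $\frac{i \sqrt{2567221}}{51} \approx 31.417 i$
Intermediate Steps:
$J = - \frac{1}{2}$ ($J = \frac{\left(-4 + 21\right) - 18}{2} = \frac{17 - 18}{2} = \frac{1}{2} \left(-1\right) = - \frac{1}{2} \approx -0.5$)
$U{\left(A \right)} = \frac{1}{- \frac{1}{2} + A}$ ($U{\left(A \right)} = \frac{1}{A - \frac{1}{2}} = \frac{1}{- \frac{1}{2} + A}$)
$\sqrt{U{\left(-76 \right)} - 987} = \sqrt{\frac{2}{-1 + 2 \left(-76\right)} - 987} = \sqrt{\frac{2}{-1 - 152} - 987} = \sqrt{\frac{2}{-153} - 987} = \sqrt{2 \left(- \frac{1}{153}\right) - 987} = \sqrt{- \frac{2}{153} - 987} = \sqrt{- \frac{151013}{153}} = \frac{i \sqrt{2567221}}{51}$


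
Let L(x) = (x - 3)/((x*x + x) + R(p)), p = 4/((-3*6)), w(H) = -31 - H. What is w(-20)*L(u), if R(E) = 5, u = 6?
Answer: -33/47 ≈ -0.70213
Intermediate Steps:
p = -2/9 (p = 4/(-18) = 4*(-1/18) = -2/9 ≈ -0.22222)
L(x) = (-3 + x)/(5 + x + x**2) (L(x) = (x - 3)/((x*x + x) + 5) = (-3 + x)/((x**2 + x) + 5) = (-3 + x)/((x + x**2) + 5) = (-3 + x)/(5 + x + x**2))
w(-20)*L(u) = (-31 - 1*(-20))*((-3 + 6)/(5 + 6 + 6**2)) = (-31 + 20)*(3/(5 + 6 + 36)) = -11*3/47 = -33/47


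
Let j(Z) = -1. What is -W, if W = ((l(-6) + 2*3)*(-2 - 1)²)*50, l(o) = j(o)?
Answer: -2250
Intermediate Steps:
l(o) = -1
W = 2250 (W = ((-1 + 2*3)*(-2 - 1)²)*50 = ((-1 + 6)*(-3)²)*50 = (5*9)*50 = 45*50 = 2250)
-W = -1*2250 = -2250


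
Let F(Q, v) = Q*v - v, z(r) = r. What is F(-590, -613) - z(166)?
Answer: 362117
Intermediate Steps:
F(Q, v) = -v + Q*v
F(-590, -613) - z(166) = -613*(-1 - 590) - 1*166 = -613*(-591) - 166 = 362283 - 166 = 362117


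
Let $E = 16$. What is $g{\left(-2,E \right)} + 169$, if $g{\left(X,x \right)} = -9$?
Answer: $160$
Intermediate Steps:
$g{\left(-2,E \right)} + 169 = -9 + 169 = 160$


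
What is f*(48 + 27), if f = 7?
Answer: 525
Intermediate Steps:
f*(48 + 27) = 7*(48 + 27) = 7*75 = 525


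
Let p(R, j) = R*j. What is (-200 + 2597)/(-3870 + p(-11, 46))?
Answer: -2397/4376 ≈ -0.54776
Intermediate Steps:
(-200 + 2597)/(-3870 + p(-11, 46)) = (-200 + 2597)/(-3870 - 11*46) = 2397/(-3870 - 506) = 2397/(-4376) = 2397*(-1/4376) = -2397/4376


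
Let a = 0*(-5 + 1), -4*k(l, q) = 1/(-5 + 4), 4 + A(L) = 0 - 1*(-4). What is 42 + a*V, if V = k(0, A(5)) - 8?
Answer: 42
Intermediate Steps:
A(L) = 0 (A(L) = -4 + (0 - 1*(-4)) = -4 + (0 + 4) = -4 + 4 = 0)
k(l, q) = ¼ (k(l, q) = -1/(4*(-5 + 4)) = -¼/(-1) = -¼*(-1) = ¼)
V = -31/4 (V = ¼ - 8 = -31/4 ≈ -7.7500)
a = 0 (a = 0*(-4) = 0)
42 + a*V = 42 + 0*(-31/4) = 42 + 0 = 42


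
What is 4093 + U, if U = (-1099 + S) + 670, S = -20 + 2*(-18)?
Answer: 3608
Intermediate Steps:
S = -56 (S = -20 - 36 = -56)
U = -485 (U = (-1099 - 56) + 670 = -1155 + 670 = -485)
4093 + U = 4093 - 485 = 3608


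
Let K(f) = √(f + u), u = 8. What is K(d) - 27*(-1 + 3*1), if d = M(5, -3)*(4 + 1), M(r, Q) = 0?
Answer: -54 + 2*√2 ≈ -51.172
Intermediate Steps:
d = 0 (d = 0*(4 + 1) = 0*5 = 0)
K(f) = √(8 + f) (K(f) = √(f + 8) = √(8 + f))
K(d) - 27*(-1 + 3*1) = √(8 + 0) - 27*(-1 + 3*1) = √8 - 27*(-1 + 3) = 2*√2 - 27*2 = 2*√2 - 54 = -54 + 2*√2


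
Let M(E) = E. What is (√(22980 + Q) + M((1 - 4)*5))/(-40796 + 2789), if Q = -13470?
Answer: 5/12669 - √9510/38007 ≈ -0.0021712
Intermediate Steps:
(√(22980 + Q) + M((1 - 4)*5))/(-40796 + 2789) = (√(22980 - 13470) + (1 - 4)*5)/(-40796 + 2789) = (√9510 - 3*5)/(-38007) = (√9510 - 15)*(-1/38007) = (-15 + √9510)*(-1/38007) = 5/12669 - √9510/38007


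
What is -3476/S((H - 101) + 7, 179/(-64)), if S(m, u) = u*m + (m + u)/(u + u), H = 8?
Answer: -19910528/1468691 ≈ -13.557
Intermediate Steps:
S(m, u) = m*u + (m + u)/(2*u) (S(m, u) = m*u + (m + u)/((2*u)) = m*u + (m + u)*(1/(2*u)) = m*u + (m + u)/(2*u))
-3476/S((H - 101) + 7, 179/(-64)) = -3476/(½ + ((8 - 101) + 7)*(179/(-64)) + ((8 - 101) + 7)/(2*((179/(-64))))) = -3476/(½ + (-93 + 7)*(179*(-1/64)) + (-93 + 7)/(2*((179*(-1/64))))) = -3476/(½ - 86*(-179/64) + (½)*(-86)/(-179/64)) = -3476/(½ + 7697/32 + (½)*(-86)*(-64/179)) = -3476/(½ + 7697/32 + 2752/179) = -3476/1468691/5728 = -3476*5728/1468691 = -19910528/1468691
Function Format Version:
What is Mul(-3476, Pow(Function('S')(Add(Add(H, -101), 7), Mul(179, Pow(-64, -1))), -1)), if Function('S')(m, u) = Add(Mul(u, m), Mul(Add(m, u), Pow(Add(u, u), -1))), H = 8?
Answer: Rational(-19910528, 1468691) ≈ -13.557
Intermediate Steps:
Function('S')(m, u) = Add(Mul(m, u), Mul(Rational(1, 2), Pow(u, -1), Add(m, u))) (Function('S')(m, u) = Add(Mul(m, u), Mul(Add(m, u), Pow(Mul(2, u), -1))) = Add(Mul(m, u), Mul(Add(m, u), Mul(Rational(1, 2), Pow(u, -1)))) = Add(Mul(m, u), Mul(Rational(1, 2), Pow(u, -1), Add(m, u))))
Mul(-3476, Pow(Function('S')(Add(Add(H, -101), 7), Mul(179, Pow(-64, -1))), -1)) = Mul(-3476, Pow(Add(Rational(1, 2), Mul(Add(Add(8, -101), 7), Mul(179, Pow(-64, -1))), Mul(Rational(1, 2), Add(Add(8, -101), 7), Pow(Mul(179, Pow(-64, -1)), -1))), -1)) = Mul(-3476, Pow(Add(Rational(1, 2), Mul(Add(-93, 7), Mul(179, Rational(-1, 64))), Mul(Rational(1, 2), Add(-93, 7), Pow(Mul(179, Rational(-1, 64)), -1))), -1)) = Mul(-3476, Pow(Add(Rational(1, 2), Mul(-86, Rational(-179, 64)), Mul(Rational(1, 2), -86, Pow(Rational(-179, 64), -1))), -1)) = Mul(-3476, Pow(Add(Rational(1, 2), Rational(7697, 32), Mul(Rational(1, 2), -86, Rational(-64, 179))), -1)) = Mul(-3476, Pow(Add(Rational(1, 2), Rational(7697, 32), Rational(2752, 179)), -1)) = Mul(-3476, Pow(Rational(1468691, 5728), -1)) = Mul(-3476, Rational(5728, 1468691)) = Rational(-19910528, 1468691)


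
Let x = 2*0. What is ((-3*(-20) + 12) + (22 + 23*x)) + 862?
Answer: 956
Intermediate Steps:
x = 0
((-3*(-20) + 12) + (22 + 23*x)) + 862 = ((-3*(-20) + 12) + (22 + 23*0)) + 862 = ((60 + 12) + (22 + 0)) + 862 = (72 + 22) + 862 = 94 + 862 = 956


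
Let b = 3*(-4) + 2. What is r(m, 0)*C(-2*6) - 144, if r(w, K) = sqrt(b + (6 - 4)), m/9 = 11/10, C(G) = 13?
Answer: -144 + 26*I*sqrt(2) ≈ -144.0 + 36.77*I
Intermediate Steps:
b = -10 (b = -12 + 2 = -10)
m = 99/10 (m = 9*(11/10) = 99/10 ≈ 9.9000)
r(w, K) = 2*I*sqrt(2) (r(w, K) = sqrt(-10 + (6 - 4)) = sqrt(-10 + 2) = sqrt(-8) = 2*I*sqrt(2))
r(m, 0)*C(-2*6) - 144 = (2*I*sqrt(2))*13 - 144 = 26*I*sqrt(2) - 144 = -144 + 26*I*sqrt(2)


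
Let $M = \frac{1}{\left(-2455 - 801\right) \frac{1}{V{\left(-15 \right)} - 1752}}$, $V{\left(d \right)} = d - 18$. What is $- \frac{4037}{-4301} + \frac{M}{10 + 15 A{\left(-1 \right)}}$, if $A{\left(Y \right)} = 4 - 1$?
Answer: $\frac{13284059}{14004056} \approx 0.94859$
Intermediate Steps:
$A{\left(Y \right)} = 3$ ($A{\left(Y \right)} = 4 - 1 = 3$)
$V{\left(d \right)} = -18 + d$
$M = \frac{1785}{3256}$ ($M = \frac{1}{\left(-2455 - 801\right) \frac{1}{\left(-18 - 15\right) - 1752}} = \frac{1}{\left(-3256\right) \frac{1}{-33 - 1752}} = \frac{1}{\left(-3256\right) \frac{1}{-1785}} = \frac{1}{\left(-3256\right) \left(- \frac{1}{1785}\right)} = \frac{1}{\frac{3256}{1785}} = \frac{1785}{3256} \approx 0.54822$)
$- \frac{4037}{-4301} + \frac{M}{10 + 15 A{\left(-1 \right)}} = - \frac{4037}{-4301} + \frac{1785}{3256 \left(10 + 15 \cdot 3\right)} = \left(-4037\right) \left(- \frac{1}{4301}\right) + \frac{1785}{3256 \left(10 + 45\right)} = \frac{367}{391} + \frac{1785}{3256 \cdot 55} = \frac{367}{391} + \frac{1785}{3256} \cdot \frac{1}{55} = \frac{367}{391} + \frac{357}{35816} = \frac{13284059}{14004056}$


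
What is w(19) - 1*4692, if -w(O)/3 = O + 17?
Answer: -4800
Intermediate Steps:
w(O) = -51 - 3*O (w(O) = -3*(O + 17) = -3*(17 + O) = -51 - 3*O)
w(19) - 1*4692 = (-51 - 3*19) - 1*4692 = (-51 - 57) - 4692 = -108 - 4692 = -4800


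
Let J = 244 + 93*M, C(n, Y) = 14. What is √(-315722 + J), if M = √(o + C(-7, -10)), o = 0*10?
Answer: √(-315478 + 93*√14) ≈ 561.36*I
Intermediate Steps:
o = 0
M = √14 (M = √(0 + 14) = √14 ≈ 3.7417)
J = 244 + 93*√14 ≈ 591.97
√(-315722 + J) = √(-315722 + (244 + 93*√14)) = √(-315478 + 93*√14)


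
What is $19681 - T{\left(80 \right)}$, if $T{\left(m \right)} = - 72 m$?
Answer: $25441$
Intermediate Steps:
$19681 - T{\left(80 \right)} = 19681 - \left(-72\right) 80 = 19681 - -5760 = 19681 + 5760 = 25441$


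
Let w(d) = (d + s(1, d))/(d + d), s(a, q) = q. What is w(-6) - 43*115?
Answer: -4944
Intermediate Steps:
w(d) = 1 (w(d) = (d + d)/(d + d) = (2*d)/((2*d)) = (2*d)*(1/(2*d)) = 1)
w(-6) - 43*115 = 1 - 43*115 = 1 - 4945 = -4944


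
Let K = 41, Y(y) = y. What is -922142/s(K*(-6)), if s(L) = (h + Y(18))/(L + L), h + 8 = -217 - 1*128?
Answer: -453693864/335 ≈ -1.3543e+6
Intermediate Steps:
h = -353 (h = -8 + (-217 - 1*128) = -8 + (-217 - 128) = -8 - 345 = -353)
s(L) = -335/(2*L) (s(L) = (-353 + 18)/(L + L) = -335*1/(2*L) = -335/(2*L))
-922142/s(K*(-6)) = -922142/((-335/(2*(41*(-6))))) = -922142/((-335/2/(-246))) = -922142/((-335/2*(-1/246))) = -922142/335/492 = -922142*492/335 = -453693864/335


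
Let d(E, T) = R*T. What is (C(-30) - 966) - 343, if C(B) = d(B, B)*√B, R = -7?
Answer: -1309 + 210*I*√30 ≈ -1309.0 + 1150.2*I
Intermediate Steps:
d(E, T) = -7*T
C(B) = -7*B^(3/2) (C(B) = (-7*B)*√B = -7*B^(3/2))
(C(-30) - 966) - 343 = (-(-210)*I*√30 - 966) - 343 = (210*I*√30 - 966) - 343 = (-966 + 210*I*√30) - 343 = -1309 + 210*I*√30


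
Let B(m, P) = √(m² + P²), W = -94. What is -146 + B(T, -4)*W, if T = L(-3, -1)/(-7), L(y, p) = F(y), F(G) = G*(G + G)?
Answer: -146 - 188*√277/7 ≈ -592.99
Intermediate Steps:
F(G) = 2*G² (F(G) = G*(2*G) = 2*G²)
L(y, p) = 2*y²
T = -18/7 (T = (2*(-3)²)/(-7) = (2*9)*(-⅐) = 18*(-⅐) = -18/7 ≈ -2.5714)
B(m, P) = √(P² + m²)
-146 + B(T, -4)*W = -146 + √((-4)² + (-18/7)²)*(-94) = -146 + √(16 + 324/49)*(-94) = -146 + √(1108/49)*(-94) = -146 + (2*√277/7)*(-94) = -146 - 188*√277/7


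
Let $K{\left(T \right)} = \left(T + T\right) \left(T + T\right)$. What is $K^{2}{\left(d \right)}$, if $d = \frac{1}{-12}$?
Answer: $\frac{1}{1296} \approx 0.0007716$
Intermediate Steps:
$d = - \frac{1}{12} \approx -0.083333$
$K{\left(T \right)} = 4 T^{2}$ ($K{\left(T \right)} = 2 T 2 T = 4 T^{2}$)
$K^{2}{\left(d \right)} = \left(4 \left(- \frac{1}{12}\right)^{2}\right)^{2} = \left(4 \cdot \frac{1}{144}\right)^{2} = \left(\frac{1}{36}\right)^{2} = \frac{1}{1296}$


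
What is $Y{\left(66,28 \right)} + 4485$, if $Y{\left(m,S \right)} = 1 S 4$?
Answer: $4597$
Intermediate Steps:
$Y{\left(m,S \right)} = 4 S$ ($Y{\left(m,S \right)} = S 4 = 4 S$)
$Y{\left(66,28 \right)} + 4485 = 4 \cdot 28 + 4485 = 112 + 4485 = 4597$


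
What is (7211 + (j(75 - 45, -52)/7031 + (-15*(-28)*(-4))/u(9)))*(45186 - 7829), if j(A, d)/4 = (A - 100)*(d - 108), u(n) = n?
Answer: 5539993153691/21093 ≈ 2.6265e+8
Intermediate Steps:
j(A, d) = 4*(-108 + d)*(-100 + A) (j(A, d) = 4*((A - 100)*(d - 108)) = 4*((-100 + A)*(-108 + d)) = 4*((-108 + d)*(-100 + A)) = 4*(-108 + d)*(-100 + A))
(7211 + (j(75 - 45, -52)/7031 + (-15*(-28)*(-4))/u(9)))*(45186 - 7829) = (7211 + ((43200 - 432*(75 - 45) - 400*(-52) + 4*(75 - 45)*(-52))/7031 + (-15*(-28)*(-4))/9))*(45186 - 7829) = (7211 + ((43200 - 432*30 + 20800 + 4*30*(-52))*(1/7031) + (420*(-4))*(⅑)))*37357 = (7211 + ((43200 - 12960 + 20800 - 6240)*(1/7031) - 1680*⅑))*37357 = (7211 + (44800*(1/7031) - 560/3))*37357 = (7211 + (44800/7031 - 560/3))*37357 = (7211 - 3802960/21093)*37357 = (148298663/21093)*37357 = 5539993153691/21093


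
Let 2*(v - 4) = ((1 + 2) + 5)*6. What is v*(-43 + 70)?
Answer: 756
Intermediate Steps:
v = 28 (v = 4 + (((1 + 2) + 5)*6)/2 = 4 + ((3 + 5)*6)/2 = 4 + (8*6)/2 = 4 + (½)*48 = 4 + 24 = 28)
v*(-43 + 70) = 28*(-43 + 70) = 28*27 = 756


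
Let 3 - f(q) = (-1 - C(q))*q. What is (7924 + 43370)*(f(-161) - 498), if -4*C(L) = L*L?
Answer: 106964840079/2 ≈ 5.3482e+10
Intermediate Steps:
C(L) = -L**2/4 (C(L) = -L*L/4 = -L**2/4)
f(q) = 3 - q*(-1 + q**2/4) (f(q) = 3 - (-1 - (-1)*q**2/4)*q = 3 - (-1 + q**2/4)*q = 3 - q*(-1 + q**2/4))
(7924 + 43370)*(f(-161) - 498) = (7924 + 43370)*((3 - 161 - 1/4*(-161)**3) - 498) = 51294*((3 - 161 - 1/4*(-4173281)) - 498) = 51294*((3 - 161 + 4173281/4) - 498) = 51294*(4172649/4 - 498) = 51294*(4170657/4) = 106964840079/2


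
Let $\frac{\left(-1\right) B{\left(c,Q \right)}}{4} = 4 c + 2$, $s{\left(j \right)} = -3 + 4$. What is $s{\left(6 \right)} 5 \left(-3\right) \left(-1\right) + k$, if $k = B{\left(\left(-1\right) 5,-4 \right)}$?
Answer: $87$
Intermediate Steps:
$s{\left(j \right)} = 1$
$B{\left(c,Q \right)} = -8 - 16 c$ ($B{\left(c,Q \right)} = - 4 \left(4 c + 2\right) = - 4 \left(2 + 4 c\right) = -8 - 16 c$)
$k = 72$ ($k = -8 - 16 \left(\left(-1\right) 5\right) = -8 - -80 = -8 + 80 = 72$)
$s{\left(6 \right)} 5 \left(-3\right) \left(-1\right) + k = 1 \cdot 5 \left(-3\right) \left(-1\right) + 72 = 1 \left(\left(-15\right) \left(-1\right)\right) + 72 = 1 \cdot 15 + 72 = 15 + 72 = 87$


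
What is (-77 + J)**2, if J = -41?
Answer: 13924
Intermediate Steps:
(-77 + J)**2 = (-77 - 41)**2 = (-118)**2 = 13924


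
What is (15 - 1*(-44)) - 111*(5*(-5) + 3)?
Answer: 2501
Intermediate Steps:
(15 - 1*(-44)) - 111*(5*(-5) + 3) = (15 + 44) - 111*(-25 + 3) = 59 - 111*(-22) = 59 + 2442 = 2501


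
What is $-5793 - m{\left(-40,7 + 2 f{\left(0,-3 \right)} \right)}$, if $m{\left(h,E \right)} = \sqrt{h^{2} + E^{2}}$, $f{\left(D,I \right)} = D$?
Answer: $-5793 - \sqrt{1649} \approx -5833.6$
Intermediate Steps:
$m{\left(h,E \right)} = \sqrt{E^{2} + h^{2}}$
$-5793 - m{\left(-40,7 + 2 f{\left(0,-3 \right)} \right)} = -5793 - \sqrt{\left(7 + 2 \cdot 0\right)^{2} + \left(-40\right)^{2}} = -5793 - \sqrt{\left(7 + 0\right)^{2} + 1600} = -5793 - \sqrt{7^{2} + 1600} = -5793 - \sqrt{49 + 1600} = -5793 - \sqrt{1649}$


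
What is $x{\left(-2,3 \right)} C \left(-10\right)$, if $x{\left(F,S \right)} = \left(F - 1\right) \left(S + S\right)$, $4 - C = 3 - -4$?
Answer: $-540$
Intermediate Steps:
$C = -3$ ($C = 4 - \left(3 - -4\right) = 4 - \left(3 + 4\right) = 4 - 7 = -3$)
$x{\left(F,S \right)} = 2 S \left(-1 + F\right)$ ($x{\left(F,S \right)} = \left(-1 + F\right) 2 S = 2 S \left(-1 + F\right)$)
$x{\left(-2,3 \right)} C \left(-10\right) = 2 \cdot 3 \left(-1 - 2\right) \left(-3\right) \left(-10\right) = 2 \cdot 3 \left(-3\right) \left(-3\right) \left(-10\right) = \left(-18\right) \left(-3\right) \left(-10\right) = 54 \left(-10\right) = -540$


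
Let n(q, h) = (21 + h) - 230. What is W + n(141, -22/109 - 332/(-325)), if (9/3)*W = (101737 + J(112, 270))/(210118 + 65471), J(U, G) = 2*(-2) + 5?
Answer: -6093626454979/29288220975 ≈ -208.06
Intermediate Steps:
J(U, G) = 1 (J(U, G) = -4 + 5 = 1)
n(q, h) = -209 + h
W = 101738/826767 (W = ((101737 + 1)/(210118 + 65471))/3 = (101738/275589)/3 = (101738*(1/275589))/3 = (⅓)*(101738/275589) = 101738/826767 ≈ 0.12306)
W + n(141, -22/109 - 332/(-325)) = 101738/826767 + (-209 + (-22/109 - 332/(-325))) = 101738/826767 + (-209 + (-22*1/109 - 332*(-1/325))) = 101738/826767 + (-209 + (-22/109 + 332/325)) = 101738/826767 + (-209 + 29038/35425) = 101738/826767 - 7374787/35425 = -6093626454979/29288220975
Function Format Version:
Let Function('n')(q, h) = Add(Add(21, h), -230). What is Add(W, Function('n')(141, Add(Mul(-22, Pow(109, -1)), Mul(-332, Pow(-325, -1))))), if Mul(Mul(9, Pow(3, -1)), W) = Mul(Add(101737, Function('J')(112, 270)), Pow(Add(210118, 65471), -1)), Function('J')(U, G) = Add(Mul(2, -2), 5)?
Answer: Rational(-6093626454979, 29288220975) ≈ -208.06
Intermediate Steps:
Function('J')(U, G) = 1 (Function('J')(U, G) = Add(-4, 5) = 1)
Function('n')(q, h) = Add(-209, h)
W = Rational(101738, 826767) (W = Mul(Rational(1, 3), Mul(Add(101737, 1), Pow(Add(210118, 65471), -1))) = Mul(Rational(1, 3), Mul(101738, Pow(275589, -1))) = Mul(Rational(1, 3), Mul(101738, Rational(1, 275589))) = Mul(Rational(1, 3), Rational(101738, 275589)) = Rational(101738, 826767) ≈ 0.12306)
Add(W, Function('n')(141, Add(Mul(-22, Pow(109, -1)), Mul(-332, Pow(-325, -1))))) = Add(Rational(101738, 826767), Add(-209, Add(Mul(-22, Pow(109, -1)), Mul(-332, Pow(-325, -1))))) = Add(Rational(101738, 826767), Add(-209, Add(Mul(-22, Rational(1, 109)), Mul(-332, Rational(-1, 325))))) = Add(Rational(101738, 826767), Add(-209, Add(Rational(-22, 109), Rational(332, 325)))) = Add(Rational(101738, 826767), Add(-209, Rational(29038, 35425))) = Add(Rational(101738, 826767), Rational(-7374787, 35425)) = Rational(-6093626454979, 29288220975)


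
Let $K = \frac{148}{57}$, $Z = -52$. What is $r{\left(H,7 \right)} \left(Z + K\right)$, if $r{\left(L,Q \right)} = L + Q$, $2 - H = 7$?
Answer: $- \frac{5632}{57} \approx -98.807$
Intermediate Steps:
$H = -5$ ($H = 2 - 7 = -5$)
$K = \frac{148}{57}$ ($K = 148 \cdot \frac{1}{57} = \frac{148}{57} \approx 2.5965$)
$r{\left(H,7 \right)} \left(Z + K\right) = \left(-5 + 7\right) \left(-52 + \frac{148}{57}\right) = 2 \left(- \frac{2816}{57}\right) = - \frac{5632}{57}$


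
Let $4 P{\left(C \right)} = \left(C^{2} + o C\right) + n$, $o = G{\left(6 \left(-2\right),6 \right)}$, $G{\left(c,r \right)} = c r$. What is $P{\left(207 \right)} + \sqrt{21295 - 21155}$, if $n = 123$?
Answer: $7017 + 2 \sqrt{35} \approx 7028.8$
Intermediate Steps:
$o = -72$ ($o = 6 \left(-2\right) 6 = \left(-12\right) 6 = -72$)
$P{\left(C \right)} = \frac{123}{4} - 18 C + \frac{C^{2}}{4}$ ($P{\left(C \right)} = \frac{\left(C^{2} - 72 C\right) + 123}{4} = \frac{123 + C^{2} - 72 C}{4} = \frac{123}{4} - 18 C + \frac{C^{2}}{4}$)
$P{\left(207 \right)} + \sqrt{21295 - 21155} = \left(\frac{123}{4} - 3726 + \frac{207^{2}}{4}\right) + \sqrt{21295 - 21155} = \left(\frac{123}{4} - 3726 + \frac{1}{4} \cdot 42849\right) + \sqrt{140} = \left(\frac{123}{4} - 3726 + \frac{42849}{4}\right) + 2 \sqrt{35} = 7017 + 2 \sqrt{35}$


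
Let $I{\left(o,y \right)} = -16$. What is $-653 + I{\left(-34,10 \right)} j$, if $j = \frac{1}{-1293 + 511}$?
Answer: $- \frac{255315}{391} \approx -652.98$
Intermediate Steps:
$j = - \frac{1}{782}$ ($j = \frac{1}{-782} = - \frac{1}{782} \approx -0.0012788$)
$-653 + I{\left(-34,10 \right)} j = -653 - - \frac{8}{391} = -653 + \frac{8}{391} = - \frac{255315}{391}$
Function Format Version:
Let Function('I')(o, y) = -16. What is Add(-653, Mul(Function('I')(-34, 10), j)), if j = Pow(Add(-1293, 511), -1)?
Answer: Rational(-255315, 391) ≈ -652.98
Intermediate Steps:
j = Rational(-1, 782) (j = Pow(-782, -1) = Rational(-1, 782) ≈ -0.0012788)
Add(-653, Mul(Function('I')(-34, 10), j)) = Add(-653, Mul(-16, Rational(-1, 782))) = Add(-653, Rational(8, 391)) = Rational(-255315, 391)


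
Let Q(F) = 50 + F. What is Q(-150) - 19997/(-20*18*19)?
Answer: -664003/6840 ≈ -97.076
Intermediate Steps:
Q(-150) - 19997/(-20*18*19) = (50 - 150) - 19997/(-20*18*19) = -100 - 19997/((-360*19)) = -100 - 19997/(-6840) = -100 - 19997*(-1/6840) = -100 + 19997/6840 = -664003/6840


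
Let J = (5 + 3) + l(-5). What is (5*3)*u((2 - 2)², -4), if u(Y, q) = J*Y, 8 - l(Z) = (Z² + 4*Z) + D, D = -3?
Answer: 0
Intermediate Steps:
l(Z) = 11 - Z² - 4*Z (l(Z) = 8 - ((Z² + 4*Z) - 3) = 8 - (-3 + Z² + 4*Z) = 8 + (3 - Z² - 4*Z) = 11 - Z² - 4*Z)
J = 14 (J = (5 + 3) + (11 - 1*(-5)² - 4*(-5)) = 8 + (11 - 1*25 + 20) = 8 + (11 - 25 + 20) = 8 + 6 = 14)
u(Y, q) = 14*Y
(5*3)*u((2 - 2)², -4) = (5*3)*(14*(2 - 2)²) = 15*(14*0²) = 15*(14*0) = 15*0 = 0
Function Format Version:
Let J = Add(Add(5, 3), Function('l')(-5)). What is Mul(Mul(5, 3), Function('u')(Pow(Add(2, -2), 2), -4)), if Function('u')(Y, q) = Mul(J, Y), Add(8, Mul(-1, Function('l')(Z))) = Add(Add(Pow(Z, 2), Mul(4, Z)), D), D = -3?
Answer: 0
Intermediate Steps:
Function('l')(Z) = Add(11, Mul(-1, Pow(Z, 2)), Mul(-4, Z)) (Function('l')(Z) = Add(8, Mul(-1, Add(Add(Pow(Z, 2), Mul(4, Z)), -3))) = Add(8, Mul(-1, Add(-3, Pow(Z, 2), Mul(4, Z)))) = Add(8, Add(3, Mul(-1, Pow(Z, 2)), Mul(-4, Z))) = Add(11, Mul(-1, Pow(Z, 2)), Mul(-4, Z)))
J = 14 (J = Add(Add(5, 3), Add(11, Mul(-1, Pow(-5, 2)), Mul(-4, -5))) = Add(8, Add(11, Mul(-1, 25), 20)) = Add(8, Add(11, -25, 20)) = Add(8, 6) = 14)
Function('u')(Y, q) = Mul(14, Y)
Mul(Mul(5, 3), Function('u')(Pow(Add(2, -2), 2), -4)) = Mul(Mul(5, 3), Mul(14, Pow(Add(2, -2), 2))) = Mul(15, Mul(14, Pow(0, 2))) = Mul(15, Mul(14, 0)) = Mul(15, 0) = 0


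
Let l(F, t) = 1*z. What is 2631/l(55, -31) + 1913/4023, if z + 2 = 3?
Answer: 10586426/4023 ≈ 2631.5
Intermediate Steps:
z = 1 (z = -2 + 3 = 1)
l(F, t) = 1 (l(F, t) = 1*1 = 1)
2631/l(55, -31) + 1913/4023 = 2631/1 + 1913/4023 = 2631*1 + 1913*(1/4023) = 2631 + 1913/4023 = 10586426/4023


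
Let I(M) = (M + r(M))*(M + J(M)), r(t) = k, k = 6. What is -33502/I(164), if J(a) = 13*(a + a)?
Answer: -16751/376380 ≈ -0.044506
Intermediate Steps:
J(a) = 26*a (J(a) = 13*(2*a) = 26*a)
r(t) = 6
I(M) = 27*M*(6 + M) (I(M) = (M + 6)*(M + 26*M) = (6 + M)*(27*M) = 27*M*(6 + M))
-33502/I(164) = -33502*1/(4428*(6 + 164)) = -33502/(27*164*170) = -33502/752760 = -33502*1/752760 = -16751/376380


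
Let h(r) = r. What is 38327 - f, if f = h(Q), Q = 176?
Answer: 38151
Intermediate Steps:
f = 176
38327 - f = 38327 - 1*176 = 38327 - 176 = 38151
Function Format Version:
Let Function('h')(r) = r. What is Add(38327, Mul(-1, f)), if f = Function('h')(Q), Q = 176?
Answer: 38151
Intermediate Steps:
f = 176
Add(38327, Mul(-1, f)) = Add(38327, Mul(-1, 176)) = Add(38327, -176) = 38151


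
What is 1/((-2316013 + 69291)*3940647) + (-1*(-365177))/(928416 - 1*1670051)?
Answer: -3233108559115368353/6566093883894594090 ≈ -0.49239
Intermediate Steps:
1/((-2316013 + 69291)*3940647) + (-1*(-365177))/(928416 - 1*1670051) = (1/3940647)/(-2246722) + 365177/(928416 - 1670051) = -1/2246722*1/3940647 + 365177/(-741635) = -1/8853538309134 + 365177*(-1/741635) = -1/8853538309134 - 365177/741635 = -3233108559115368353/6566093883894594090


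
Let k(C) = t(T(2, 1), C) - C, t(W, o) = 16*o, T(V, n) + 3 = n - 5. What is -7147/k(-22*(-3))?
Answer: -7147/990 ≈ -7.2192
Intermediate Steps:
T(V, n) = -8 + n (T(V, n) = -3 + (n - 5) = -3 + (-5 + n) = -8 + n)
k(C) = 15*C (k(C) = 16*C - C = 15*C)
-7147/k(-22*(-3)) = -7147/(15*(-22*(-3))) = -7147/(15*66) = -7147/990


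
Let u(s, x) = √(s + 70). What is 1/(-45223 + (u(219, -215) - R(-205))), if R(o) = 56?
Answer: -1/45262 ≈ -2.2094e-5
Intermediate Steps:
u(s, x) = √(70 + s)
1/(-45223 + (u(219, -215) - R(-205))) = 1/(-45223 + (√(70 + 219) - 1*56)) = 1/(-45223 + (√289 - 56)) = 1/(-45223 + (17 - 56)) = 1/(-45223 - 39) = 1/(-45262) = -1/45262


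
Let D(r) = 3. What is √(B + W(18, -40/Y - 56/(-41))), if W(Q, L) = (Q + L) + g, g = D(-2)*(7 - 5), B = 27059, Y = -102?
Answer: √118422172839/2091 ≈ 164.57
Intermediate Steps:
g = 6 (g = 3*(7 - 5) = 3*2 = 6)
W(Q, L) = 6 + L + Q (W(Q, L) = (Q + L) + 6 = (L + Q) + 6 = 6 + L + Q)
√(B + W(18, -40/Y - 56/(-41))) = √(27059 + (6 + (-40/(-102) - 56/(-41)) + 18)) = √(27059 + (6 + (-40*(-1/102) - 56*(-1/41)) + 18)) = √(27059 + (6 + (20/51 + 56/41) + 18)) = √(27059 + (6 + 3676/2091 + 18)) = √(27059 + 53860/2091) = √(56634229/2091) = √118422172839/2091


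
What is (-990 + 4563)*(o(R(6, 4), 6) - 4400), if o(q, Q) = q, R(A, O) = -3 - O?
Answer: -15746211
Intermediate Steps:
(-990 + 4563)*(o(R(6, 4), 6) - 4400) = (-990 + 4563)*((-3 - 1*4) - 4400) = 3573*((-3 - 4) - 4400) = 3573*(-7 - 4400) = 3573*(-4407) = -15746211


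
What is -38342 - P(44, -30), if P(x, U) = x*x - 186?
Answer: -40092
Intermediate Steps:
P(x, U) = -186 + x**2 (P(x, U) = x**2 - 186 = -186 + x**2)
-38342 - P(44, -30) = -38342 - (-186 + 44**2) = -38342 - (-186 + 1936) = -38342 - 1*1750 = -38342 - 1750 = -40092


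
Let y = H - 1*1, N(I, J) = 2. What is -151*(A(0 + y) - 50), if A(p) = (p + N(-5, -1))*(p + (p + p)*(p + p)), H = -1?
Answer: 7550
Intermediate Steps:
y = -2 (y = -1 - 1*1 = -1 - 1 = -2)
A(p) = (2 + p)*(p + 4*p²) (A(p) = (p + 2)*(p + (p + p)*(p + p)) = (2 + p)*(p + (2*p)*(2*p)) = (2 + p)*(p + 4*p²))
-151*(A(0 + y) - 50) = -151*((0 - 2)*(2 + 4*(0 - 2)² + 9*(0 - 2)) - 50) = -151*(-2*(2 + 4*(-2)² + 9*(-2)) - 50) = -151*(-2*(2 + 4*4 - 18) - 50) = -151*(-2*(2 + 16 - 18) - 50) = -151*(-2*0 - 50) = -151*(0 - 50) = -151*(-50) = 7550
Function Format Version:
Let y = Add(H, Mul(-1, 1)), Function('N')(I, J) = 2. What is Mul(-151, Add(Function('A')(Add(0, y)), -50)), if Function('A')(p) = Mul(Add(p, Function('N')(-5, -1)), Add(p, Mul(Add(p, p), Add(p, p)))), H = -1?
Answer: 7550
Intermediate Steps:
y = -2 (y = Add(-1, Mul(-1, 1)) = Add(-1, -1) = -2)
Function('A')(p) = Mul(Add(2, p), Add(p, Mul(4, Pow(p, 2)))) (Function('A')(p) = Mul(Add(p, 2), Add(p, Mul(Add(p, p), Add(p, p)))) = Mul(Add(2, p), Add(p, Mul(Mul(2, p), Mul(2, p)))) = Mul(Add(2, p), Add(p, Mul(4, Pow(p, 2)))))
Mul(-151, Add(Function('A')(Add(0, y)), -50)) = Mul(-151, Add(Mul(Add(0, -2), Add(2, Mul(4, Pow(Add(0, -2), 2)), Mul(9, Add(0, -2)))), -50)) = Mul(-151, Add(Mul(-2, Add(2, Mul(4, Pow(-2, 2)), Mul(9, -2))), -50)) = Mul(-151, Add(Mul(-2, Add(2, Mul(4, 4), -18)), -50)) = Mul(-151, Add(Mul(-2, Add(2, 16, -18)), -50)) = Mul(-151, Add(Mul(-2, 0), -50)) = Mul(-151, Add(0, -50)) = Mul(-151, -50) = 7550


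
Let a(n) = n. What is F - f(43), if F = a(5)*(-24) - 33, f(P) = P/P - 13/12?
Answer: -1835/12 ≈ -152.92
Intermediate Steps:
f(P) = -1/12 (f(P) = 1 - 13*1/12 = 1 - 13/12 = -1/12)
F = -153 (F = 5*(-24) - 33 = -120 - 33 = -153)
F - f(43) = -153 - 1*(-1/12) = -153 + 1/12 = -1835/12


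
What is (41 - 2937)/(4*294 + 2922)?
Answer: -1448/2049 ≈ -0.70669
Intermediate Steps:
(41 - 2937)/(4*294 + 2922) = -2896/(1176 + 2922) = -2896/4098 = -2896*1/4098 = -1448/2049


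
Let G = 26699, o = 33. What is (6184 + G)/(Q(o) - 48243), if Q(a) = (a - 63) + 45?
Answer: -10961/16076 ≈ -0.68182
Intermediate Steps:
Q(a) = -18 + a (Q(a) = (-63 + a) + 45 = -18 + a)
(6184 + G)/(Q(o) - 48243) = (6184 + 26699)/((-18 + 33) - 48243) = 32883/(15 - 48243) = 32883/(-48228) = 32883*(-1/48228) = -10961/16076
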